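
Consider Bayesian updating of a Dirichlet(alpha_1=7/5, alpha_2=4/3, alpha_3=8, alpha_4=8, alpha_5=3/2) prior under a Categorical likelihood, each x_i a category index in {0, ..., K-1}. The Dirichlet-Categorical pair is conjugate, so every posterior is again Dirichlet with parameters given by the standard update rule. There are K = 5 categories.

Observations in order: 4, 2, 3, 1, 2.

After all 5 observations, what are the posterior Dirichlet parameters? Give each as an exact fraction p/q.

obs 1: x=4 → posterior Dirichlet(7/5, 4/3, 8, 8, 5/2)
obs 2: x=2 → posterior Dirichlet(7/5, 4/3, 9, 8, 5/2)
obs 3: x=3 → posterior Dirichlet(7/5, 4/3, 9, 9, 5/2)
obs 4: x=1 → posterior Dirichlet(7/5, 7/3, 9, 9, 5/2)
obs 5: x=2 → posterior Dirichlet(7/5, 7/3, 10, 9, 5/2)

alpha_1=7/5, alpha_2=7/3, alpha_3=10, alpha_4=9, alpha_5=5/2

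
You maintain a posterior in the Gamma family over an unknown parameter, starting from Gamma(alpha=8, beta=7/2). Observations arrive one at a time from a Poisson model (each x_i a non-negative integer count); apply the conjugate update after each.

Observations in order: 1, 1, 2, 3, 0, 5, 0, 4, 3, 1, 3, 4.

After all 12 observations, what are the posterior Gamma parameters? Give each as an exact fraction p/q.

alpha=35, beta=31/2

obs 1: x=1 → posterior Gamma(9, 9/2)
obs 2: x=1 → posterior Gamma(10, 11/2)
obs 3: x=2 → posterior Gamma(12, 13/2)
obs 4: x=3 → posterior Gamma(15, 15/2)
obs 5: x=0 → posterior Gamma(15, 17/2)
obs 6: x=5 → posterior Gamma(20, 19/2)
obs 7: x=0 → posterior Gamma(20, 21/2)
obs 8: x=4 → posterior Gamma(24, 23/2)
obs 9: x=3 → posterior Gamma(27, 25/2)
obs 10: x=1 → posterior Gamma(28, 27/2)
obs 11: x=3 → posterior Gamma(31, 29/2)
obs 12: x=4 → posterior Gamma(35, 31/2)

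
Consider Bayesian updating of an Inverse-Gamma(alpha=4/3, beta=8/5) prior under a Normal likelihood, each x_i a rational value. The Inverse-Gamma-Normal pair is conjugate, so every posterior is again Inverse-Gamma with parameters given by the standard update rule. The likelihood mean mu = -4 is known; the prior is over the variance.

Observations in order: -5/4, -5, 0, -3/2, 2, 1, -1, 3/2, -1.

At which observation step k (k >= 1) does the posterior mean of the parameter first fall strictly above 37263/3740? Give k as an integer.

obs 1: x=-5/4 → posterior Inverse-Gamma(11/6, 861/160)
obs 2: x=-5 → posterior Inverse-Gamma(7/3, 941/160)
obs 3: x=0 → posterior Inverse-Gamma(17/6, 2221/160)
obs 4: x=-3/2 → posterior Inverse-Gamma(10/3, 2721/160)
obs 5: x=2 → posterior Inverse-Gamma(23/6, 5601/160)
obs 6: x=1 → posterior Inverse-Gamma(13/3, 7601/160)
obs 7: x=-1 → posterior Inverse-Gamma(29/6, 8321/160)
obs 8: x=3/2 → posterior Inverse-Gamma(16/3, 10741/160)
obs 9: x=-1 → posterior Inverse-Gamma(35/6, 11461/160)

k = 5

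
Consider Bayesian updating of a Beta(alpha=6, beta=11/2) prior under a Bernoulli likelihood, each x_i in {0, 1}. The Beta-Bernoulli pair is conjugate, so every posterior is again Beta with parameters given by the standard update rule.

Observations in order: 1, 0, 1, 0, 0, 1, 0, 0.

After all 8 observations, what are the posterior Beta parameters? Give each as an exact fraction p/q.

alpha=9, beta=21/2

obs 1: x=1 → posterior Beta(7, 11/2)
obs 2: x=0 → posterior Beta(7, 13/2)
obs 3: x=1 → posterior Beta(8, 13/2)
obs 4: x=0 → posterior Beta(8, 15/2)
obs 5: x=0 → posterior Beta(8, 17/2)
obs 6: x=1 → posterior Beta(9, 17/2)
obs 7: x=0 → posterior Beta(9, 19/2)
obs 8: x=0 → posterior Beta(9, 21/2)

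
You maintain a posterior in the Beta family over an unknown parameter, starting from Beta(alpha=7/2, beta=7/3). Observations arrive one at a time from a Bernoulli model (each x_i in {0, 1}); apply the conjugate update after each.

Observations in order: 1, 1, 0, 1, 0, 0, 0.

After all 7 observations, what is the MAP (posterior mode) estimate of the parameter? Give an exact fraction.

33/65

obs 1: x=1 → posterior Beta(9/2, 7/3)
obs 2: x=1 → posterior Beta(11/2, 7/3)
obs 3: x=0 → posterior Beta(11/2, 10/3)
obs 4: x=1 → posterior Beta(13/2, 10/3)
obs 5: x=0 → posterior Beta(13/2, 13/3)
obs 6: x=0 → posterior Beta(13/2, 16/3)
obs 7: x=0 → posterior Beta(13/2, 19/3)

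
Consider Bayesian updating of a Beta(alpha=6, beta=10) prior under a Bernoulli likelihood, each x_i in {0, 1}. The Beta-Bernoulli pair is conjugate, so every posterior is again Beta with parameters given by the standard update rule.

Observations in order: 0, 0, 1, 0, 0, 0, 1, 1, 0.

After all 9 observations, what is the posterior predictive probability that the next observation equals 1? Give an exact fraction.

obs 1: x=0 → posterior Beta(6, 11)
obs 2: x=0 → posterior Beta(6, 12)
obs 3: x=1 → posterior Beta(7, 12)
obs 4: x=0 → posterior Beta(7, 13)
obs 5: x=0 → posterior Beta(7, 14)
obs 6: x=0 → posterior Beta(7, 15)
obs 7: x=1 → posterior Beta(8, 15)
obs 8: x=1 → posterior Beta(9, 15)
obs 9: x=0 → posterior Beta(9, 16)

9/25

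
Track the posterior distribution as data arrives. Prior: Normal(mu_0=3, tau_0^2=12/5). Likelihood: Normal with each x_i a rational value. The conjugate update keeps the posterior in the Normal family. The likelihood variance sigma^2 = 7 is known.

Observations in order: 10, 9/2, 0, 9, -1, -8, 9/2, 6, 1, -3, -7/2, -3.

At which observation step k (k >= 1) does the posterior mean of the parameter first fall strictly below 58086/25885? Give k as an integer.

obs 1: x=10 → posterior Normal(225/47, 84/47)
obs 2: x=9/2 → posterior Normal(279/59, 84/59)
obs 3: x=0 → posterior Normal(279/71, 84/71)
obs 4: x=9 → posterior Normal(387/83, 84/83)
obs 5: x=-1 → posterior Normal(75/19, 84/95)
obs 6: x=-8 → posterior Normal(279/107, 84/107)
obs 7: x=9/2 → posterior Normal(333/119, 12/17)
obs 8: x=6 → posterior Normal(405/131, 84/131)
obs 9: x=1 → posterior Normal(417/143, 84/143)
obs 10: x=-3 → posterior Normal(381/155, 84/155)
obs 11: x=-7/2 → posterior Normal(339/167, 84/167)
obs 12: x=-3 → posterior Normal(303/179, 84/179)

k = 11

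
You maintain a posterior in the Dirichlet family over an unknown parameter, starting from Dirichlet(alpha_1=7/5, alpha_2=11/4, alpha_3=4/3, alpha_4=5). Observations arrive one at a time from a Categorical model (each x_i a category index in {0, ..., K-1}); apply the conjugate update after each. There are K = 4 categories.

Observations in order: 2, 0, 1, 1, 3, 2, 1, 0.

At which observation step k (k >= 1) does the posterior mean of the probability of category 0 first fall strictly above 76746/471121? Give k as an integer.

obs 1: x=2 → posterior Dirichlet(7/5, 11/4, 7/3, 5)
obs 2: x=0 → posterior Dirichlet(12/5, 11/4, 7/3, 5)
obs 3: x=1 → posterior Dirichlet(12/5, 15/4, 7/3, 5)
obs 4: x=1 → posterior Dirichlet(12/5, 19/4, 7/3, 5)
obs 5: x=3 → posterior Dirichlet(12/5, 19/4, 7/3, 6)
obs 6: x=2 → posterior Dirichlet(12/5, 19/4, 10/3, 6)
obs 7: x=1 → posterior Dirichlet(12/5, 23/4, 10/3, 6)
obs 8: x=0 → posterior Dirichlet(17/5, 23/4, 10/3, 6)

k = 2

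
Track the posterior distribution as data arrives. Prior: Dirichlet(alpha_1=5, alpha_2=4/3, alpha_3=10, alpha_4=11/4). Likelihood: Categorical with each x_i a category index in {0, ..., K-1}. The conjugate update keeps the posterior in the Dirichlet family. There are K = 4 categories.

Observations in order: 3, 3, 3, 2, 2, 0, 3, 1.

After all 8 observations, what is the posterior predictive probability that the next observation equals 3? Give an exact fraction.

81/325

obs 1: x=3 → posterior Dirichlet(5, 4/3, 10, 15/4)
obs 2: x=3 → posterior Dirichlet(5, 4/3, 10, 19/4)
obs 3: x=3 → posterior Dirichlet(5, 4/3, 10, 23/4)
obs 4: x=2 → posterior Dirichlet(5, 4/3, 11, 23/4)
obs 5: x=2 → posterior Dirichlet(5, 4/3, 12, 23/4)
obs 6: x=0 → posterior Dirichlet(6, 4/3, 12, 23/4)
obs 7: x=3 → posterior Dirichlet(6, 4/3, 12, 27/4)
obs 8: x=1 → posterior Dirichlet(6, 7/3, 12, 27/4)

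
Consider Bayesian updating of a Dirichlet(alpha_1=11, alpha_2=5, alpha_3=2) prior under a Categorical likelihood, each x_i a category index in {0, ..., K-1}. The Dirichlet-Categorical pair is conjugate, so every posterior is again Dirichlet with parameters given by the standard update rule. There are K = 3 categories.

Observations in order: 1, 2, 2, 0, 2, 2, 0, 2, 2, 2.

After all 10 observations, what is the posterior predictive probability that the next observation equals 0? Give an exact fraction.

obs 1: x=1 → posterior Dirichlet(11, 6, 2)
obs 2: x=2 → posterior Dirichlet(11, 6, 3)
obs 3: x=2 → posterior Dirichlet(11, 6, 4)
obs 4: x=0 → posterior Dirichlet(12, 6, 4)
obs 5: x=2 → posterior Dirichlet(12, 6, 5)
obs 6: x=2 → posterior Dirichlet(12, 6, 6)
obs 7: x=0 → posterior Dirichlet(13, 6, 6)
obs 8: x=2 → posterior Dirichlet(13, 6, 7)
obs 9: x=2 → posterior Dirichlet(13, 6, 8)
obs 10: x=2 → posterior Dirichlet(13, 6, 9)

13/28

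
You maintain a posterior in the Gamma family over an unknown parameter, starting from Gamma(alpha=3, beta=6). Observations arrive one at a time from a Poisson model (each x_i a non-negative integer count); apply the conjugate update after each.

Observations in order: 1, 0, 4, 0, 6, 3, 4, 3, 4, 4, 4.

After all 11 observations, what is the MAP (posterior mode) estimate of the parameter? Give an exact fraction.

obs 1: x=1 → posterior Gamma(4, 7)
obs 2: x=0 → posterior Gamma(4, 8)
obs 3: x=4 → posterior Gamma(8, 9)
obs 4: x=0 → posterior Gamma(8, 10)
obs 5: x=6 → posterior Gamma(14, 11)
obs 6: x=3 → posterior Gamma(17, 12)
obs 7: x=4 → posterior Gamma(21, 13)
obs 8: x=3 → posterior Gamma(24, 14)
obs 9: x=4 → posterior Gamma(28, 15)
obs 10: x=4 → posterior Gamma(32, 16)
obs 11: x=4 → posterior Gamma(36, 17)

35/17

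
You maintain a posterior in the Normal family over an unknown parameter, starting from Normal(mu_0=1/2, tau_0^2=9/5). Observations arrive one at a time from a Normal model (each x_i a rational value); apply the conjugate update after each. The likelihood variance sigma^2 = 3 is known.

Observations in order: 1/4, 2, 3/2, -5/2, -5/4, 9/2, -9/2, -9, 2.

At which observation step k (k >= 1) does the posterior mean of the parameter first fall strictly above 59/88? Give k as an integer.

obs 1: x=1/4 → posterior Normal(13/32, 9/8)
obs 2: x=2 → posterior Normal(37/44, 9/11)
obs 3: x=3/2 → posterior Normal(55/56, 9/14)
obs 4: x=-5/2 → posterior Normal(25/68, 9/17)
obs 5: x=-5/4 → posterior Normal(1/8, 9/20)
obs 6: x=9/2 → posterior Normal(16/23, 9/23)
obs 7: x=-9/2 → posterior Normal(5/52, 9/26)
obs 8: x=-9 → posterior Normal(-49/58, 9/29)
obs 9: x=2 → posterior Normal(-37/64, 9/32)

k = 2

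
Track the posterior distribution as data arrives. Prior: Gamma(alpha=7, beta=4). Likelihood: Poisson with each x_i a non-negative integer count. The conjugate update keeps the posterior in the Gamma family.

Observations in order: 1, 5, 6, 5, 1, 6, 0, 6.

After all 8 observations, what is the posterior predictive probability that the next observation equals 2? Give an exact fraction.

obs 1: x=1 → posterior Gamma(8, 5)
obs 2: x=5 → posterior Gamma(13, 6)
obs 3: x=6 → posterior Gamma(19, 7)
obs 4: x=5 → posterior Gamma(24, 8)
obs 5: x=1 → posterior Gamma(25, 9)
obs 6: x=6 → posterior Gamma(31, 10)
obs 7: x=0 → posterior Gamma(31, 11)
obs 8: x=6 → posterior Gamma(37, 12)

5979452617374234807637020573932725444018176/27783742160348572763840067510872319734178277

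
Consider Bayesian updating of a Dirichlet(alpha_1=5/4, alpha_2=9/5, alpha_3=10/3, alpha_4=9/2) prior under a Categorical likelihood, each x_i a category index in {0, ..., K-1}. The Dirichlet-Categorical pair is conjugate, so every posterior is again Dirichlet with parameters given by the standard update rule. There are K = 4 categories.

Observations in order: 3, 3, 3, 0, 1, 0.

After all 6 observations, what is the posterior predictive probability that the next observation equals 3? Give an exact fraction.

obs 1: x=3 → posterior Dirichlet(5/4, 9/5, 10/3, 11/2)
obs 2: x=3 → posterior Dirichlet(5/4, 9/5, 10/3, 13/2)
obs 3: x=3 → posterior Dirichlet(5/4, 9/5, 10/3, 15/2)
obs 4: x=0 → posterior Dirichlet(9/4, 9/5, 10/3, 15/2)
obs 5: x=1 → posterior Dirichlet(9/4, 14/5, 10/3, 15/2)
obs 6: x=0 → posterior Dirichlet(13/4, 14/5, 10/3, 15/2)

450/1013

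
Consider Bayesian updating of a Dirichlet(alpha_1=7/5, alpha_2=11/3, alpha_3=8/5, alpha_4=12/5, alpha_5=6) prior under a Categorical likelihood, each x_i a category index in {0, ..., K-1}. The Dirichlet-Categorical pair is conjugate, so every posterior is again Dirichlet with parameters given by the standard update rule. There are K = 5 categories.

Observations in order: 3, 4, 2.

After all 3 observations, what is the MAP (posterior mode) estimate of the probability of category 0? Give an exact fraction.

3/98

obs 1: x=3 → posterior Dirichlet(7/5, 11/3, 8/5, 17/5, 6)
obs 2: x=4 → posterior Dirichlet(7/5, 11/3, 8/5, 17/5, 7)
obs 3: x=2 → posterior Dirichlet(7/5, 11/3, 13/5, 17/5, 7)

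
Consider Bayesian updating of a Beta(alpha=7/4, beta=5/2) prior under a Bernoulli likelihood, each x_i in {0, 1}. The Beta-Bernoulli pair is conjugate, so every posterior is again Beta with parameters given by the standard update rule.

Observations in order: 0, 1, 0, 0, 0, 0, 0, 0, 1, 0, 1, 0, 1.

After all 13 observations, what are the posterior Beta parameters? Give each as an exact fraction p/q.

alpha=23/4, beta=23/2

obs 1: x=0 → posterior Beta(7/4, 7/2)
obs 2: x=1 → posterior Beta(11/4, 7/2)
obs 3: x=0 → posterior Beta(11/4, 9/2)
obs 4: x=0 → posterior Beta(11/4, 11/2)
obs 5: x=0 → posterior Beta(11/4, 13/2)
obs 6: x=0 → posterior Beta(11/4, 15/2)
obs 7: x=0 → posterior Beta(11/4, 17/2)
obs 8: x=0 → posterior Beta(11/4, 19/2)
obs 9: x=1 → posterior Beta(15/4, 19/2)
obs 10: x=0 → posterior Beta(15/4, 21/2)
obs 11: x=1 → posterior Beta(19/4, 21/2)
obs 12: x=0 → posterior Beta(19/4, 23/2)
obs 13: x=1 → posterior Beta(23/4, 23/2)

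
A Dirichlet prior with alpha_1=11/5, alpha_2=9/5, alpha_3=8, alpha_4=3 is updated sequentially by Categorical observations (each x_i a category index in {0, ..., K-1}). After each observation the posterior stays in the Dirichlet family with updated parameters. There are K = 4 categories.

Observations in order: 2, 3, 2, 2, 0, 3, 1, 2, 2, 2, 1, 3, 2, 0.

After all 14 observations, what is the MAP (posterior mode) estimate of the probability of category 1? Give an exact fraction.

14/125

obs 1: x=2 → posterior Dirichlet(11/5, 9/5, 9, 3)
obs 2: x=3 → posterior Dirichlet(11/5, 9/5, 9, 4)
obs 3: x=2 → posterior Dirichlet(11/5, 9/5, 10, 4)
obs 4: x=2 → posterior Dirichlet(11/5, 9/5, 11, 4)
obs 5: x=0 → posterior Dirichlet(16/5, 9/5, 11, 4)
obs 6: x=3 → posterior Dirichlet(16/5, 9/5, 11, 5)
obs 7: x=1 → posterior Dirichlet(16/5, 14/5, 11, 5)
obs 8: x=2 → posterior Dirichlet(16/5, 14/5, 12, 5)
obs 9: x=2 → posterior Dirichlet(16/5, 14/5, 13, 5)
obs 10: x=2 → posterior Dirichlet(16/5, 14/5, 14, 5)
obs 11: x=1 → posterior Dirichlet(16/5, 19/5, 14, 5)
obs 12: x=3 → posterior Dirichlet(16/5, 19/5, 14, 6)
obs 13: x=2 → posterior Dirichlet(16/5, 19/5, 15, 6)
obs 14: x=0 → posterior Dirichlet(21/5, 19/5, 15, 6)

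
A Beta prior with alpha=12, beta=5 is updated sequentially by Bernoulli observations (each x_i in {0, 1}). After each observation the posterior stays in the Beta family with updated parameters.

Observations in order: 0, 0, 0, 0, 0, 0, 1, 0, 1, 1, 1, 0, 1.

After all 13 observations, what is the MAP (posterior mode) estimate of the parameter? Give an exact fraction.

4/7

obs 1: x=0 → posterior Beta(12, 6)
obs 2: x=0 → posterior Beta(12, 7)
obs 3: x=0 → posterior Beta(12, 8)
obs 4: x=0 → posterior Beta(12, 9)
obs 5: x=0 → posterior Beta(12, 10)
obs 6: x=0 → posterior Beta(12, 11)
obs 7: x=1 → posterior Beta(13, 11)
obs 8: x=0 → posterior Beta(13, 12)
obs 9: x=1 → posterior Beta(14, 12)
obs 10: x=1 → posterior Beta(15, 12)
obs 11: x=1 → posterior Beta(16, 12)
obs 12: x=0 → posterior Beta(16, 13)
obs 13: x=1 → posterior Beta(17, 13)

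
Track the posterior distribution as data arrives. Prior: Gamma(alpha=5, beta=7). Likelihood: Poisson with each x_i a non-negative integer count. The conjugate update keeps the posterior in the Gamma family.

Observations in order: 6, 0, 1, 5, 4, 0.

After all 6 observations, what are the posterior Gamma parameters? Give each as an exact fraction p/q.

alpha=21, beta=13

obs 1: x=6 → posterior Gamma(11, 8)
obs 2: x=0 → posterior Gamma(11, 9)
obs 3: x=1 → posterior Gamma(12, 10)
obs 4: x=5 → posterior Gamma(17, 11)
obs 5: x=4 → posterior Gamma(21, 12)
obs 6: x=0 → posterior Gamma(21, 13)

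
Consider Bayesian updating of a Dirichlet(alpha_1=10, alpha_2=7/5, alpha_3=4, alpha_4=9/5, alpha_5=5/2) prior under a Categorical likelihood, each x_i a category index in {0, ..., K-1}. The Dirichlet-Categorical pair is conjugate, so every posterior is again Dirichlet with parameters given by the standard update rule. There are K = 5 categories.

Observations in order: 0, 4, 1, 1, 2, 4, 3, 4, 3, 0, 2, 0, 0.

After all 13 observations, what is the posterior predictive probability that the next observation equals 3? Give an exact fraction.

38/327

obs 1: x=0 → posterior Dirichlet(11, 7/5, 4, 9/5, 5/2)
obs 2: x=4 → posterior Dirichlet(11, 7/5, 4, 9/5, 7/2)
obs 3: x=1 → posterior Dirichlet(11, 12/5, 4, 9/5, 7/2)
obs 4: x=1 → posterior Dirichlet(11, 17/5, 4, 9/5, 7/2)
obs 5: x=2 → posterior Dirichlet(11, 17/5, 5, 9/5, 7/2)
obs 6: x=4 → posterior Dirichlet(11, 17/5, 5, 9/5, 9/2)
obs 7: x=3 → posterior Dirichlet(11, 17/5, 5, 14/5, 9/2)
obs 8: x=4 → posterior Dirichlet(11, 17/5, 5, 14/5, 11/2)
obs 9: x=3 → posterior Dirichlet(11, 17/5, 5, 19/5, 11/2)
obs 10: x=0 → posterior Dirichlet(12, 17/5, 5, 19/5, 11/2)
obs 11: x=2 → posterior Dirichlet(12, 17/5, 6, 19/5, 11/2)
obs 12: x=0 → posterior Dirichlet(13, 17/5, 6, 19/5, 11/2)
obs 13: x=0 → posterior Dirichlet(14, 17/5, 6, 19/5, 11/2)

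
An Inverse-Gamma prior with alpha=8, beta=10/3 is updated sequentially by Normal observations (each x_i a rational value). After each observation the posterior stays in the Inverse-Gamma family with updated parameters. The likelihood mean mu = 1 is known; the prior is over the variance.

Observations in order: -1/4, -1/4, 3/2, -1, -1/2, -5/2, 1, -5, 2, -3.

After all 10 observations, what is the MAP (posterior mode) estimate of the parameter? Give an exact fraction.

1957/672

obs 1: x=-1/4 → posterior Inverse-Gamma(17/2, 395/96)
obs 2: x=-1/4 → posterior Inverse-Gamma(9, 235/48)
obs 3: x=3/2 → posterior Inverse-Gamma(19/2, 241/48)
obs 4: x=-1 → posterior Inverse-Gamma(10, 337/48)
obs 5: x=-1/2 → posterior Inverse-Gamma(21/2, 391/48)
obs 6: x=-5/2 → posterior Inverse-Gamma(11, 685/48)
obs 7: x=1 → posterior Inverse-Gamma(23/2, 685/48)
obs 8: x=-5 → posterior Inverse-Gamma(12, 1549/48)
obs 9: x=2 → posterior Inverse-Gamma(25/2, 1573/48)
obs 10: x=-3 → posterior Inverse-Gamma(13, 1957/48)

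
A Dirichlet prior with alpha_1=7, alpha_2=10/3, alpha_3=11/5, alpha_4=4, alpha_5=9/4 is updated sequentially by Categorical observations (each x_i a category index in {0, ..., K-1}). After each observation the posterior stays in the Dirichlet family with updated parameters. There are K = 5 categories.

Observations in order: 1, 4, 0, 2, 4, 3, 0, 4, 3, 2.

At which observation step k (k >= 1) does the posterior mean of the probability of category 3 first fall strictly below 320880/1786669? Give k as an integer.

k = 4

obs 1: x=1 → posterior Dirichlet(7, 13/3, 11/5, 4, 9/4)
obs 2: x=4 → posterior Dirichlet(7, 13/3, 11/5, 4, 13/4)
obs 3: x=0 → posterior Dirichlet(8, 13/3, 11/5, 4, 13/4)
obs 4: x=2 → posterior Dirichlet(8, 13/3, 16/5, 4, 13/4)
obs 5: x=4 → posterior Dirichlet(8, 13/3, 16/5, 4, 17/4)
obs 6: x=3 → posterior Dirichlet(8, 13/3, 16/5, 5, 17/4)
obs 7: x=0 → posterior Dirichlet(9, 13/3, 16/5, 5, 17/4)
obs 8: x=4 → posterior Dirichlet(9, 13/3, 16/5, 5, 21/4)
obs 9: x=3 → posterior Dirichlet(9, 13/3, 16/5, 6, 21/4)
obs 10: x=2 → posterior Dirichlet(9, 13/3, 21/5, 6, 21/4)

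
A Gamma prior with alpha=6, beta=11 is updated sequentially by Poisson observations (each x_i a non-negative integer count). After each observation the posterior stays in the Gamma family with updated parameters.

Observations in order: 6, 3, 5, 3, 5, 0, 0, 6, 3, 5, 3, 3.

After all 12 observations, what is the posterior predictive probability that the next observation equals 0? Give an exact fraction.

obs 1: x=6 → posterior Gamma(12, 12)
obs 2: x=3 → posterior Gamma(15, 13)
obs 3: x=5 → posterior Gamma(20, 14)
obs 4: x=3 → posterior Gamma(23, 15)
obs 5: x=5 → posterior Gamma(28, 16)
obs 6: x=0 → posterior Gamma(28, 17)
obs 7: x=0 → posterior Gamma(28, 18)
obs 8: x=6 → posterior Gamma(34, 19)
obs 9: x=3 → posterior Gamma(37, 20)
obs 10: x=5 → posterior Gamma(42, 21)
obs 11: x=3 → posterior Gamma(45, 22)
obs 12: x=3 → posterior Gamma(48, 23)

230640796319223839361986981083444028527480075343400946297318327681/1778851122450430889808135593631174089945225899275983120948501938176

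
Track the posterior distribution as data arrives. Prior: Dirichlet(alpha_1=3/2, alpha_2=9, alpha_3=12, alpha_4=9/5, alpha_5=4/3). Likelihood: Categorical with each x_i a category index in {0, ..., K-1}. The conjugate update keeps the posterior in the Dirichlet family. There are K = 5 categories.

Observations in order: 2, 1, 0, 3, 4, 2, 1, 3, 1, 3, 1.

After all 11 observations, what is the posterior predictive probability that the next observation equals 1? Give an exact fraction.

390/1099

obs 1: x=2 → posterior Dirichlet(3/2, 9, 13, 9/5, 4/3)
obs 2: x=1 → posterior Dirichlet(3/2, 10, 13, 9/5, 4/3)
obs 3: x=0 → posterior Dirichlet(5/2, 10, 13, 9/5, 4/3)
obs 4: x=3 → posterior Dirichlet(5/2, 10, 13, 14/5, 4/3)
obs 5: x=4 → posterior Dirichlet(5/2, 10, 13, 14/5, 7/3)
obs 6: x=2 → posterior Dirichlet(5/2, 10, 14, 14/5, 7/3)
obs 7: x=1 → posterior Dirichlet(5/2, 11, 14, 14/5, 7/3)
obs 8: x=3 → posterior Dirichlet(5/2, 11, 14, 19/5, 7/3)
obs 9: x=1 → posterior Dirichlet(5/2, 12, 14, 19/5, 7/3)
obs 10: x=3 → posterior Dirichlet(5/2, 12, 14, 24/5, 7/3)
obs 11: x=1 → posterior Dirichlet(5/2, 13, 14, 24/5, 7/3)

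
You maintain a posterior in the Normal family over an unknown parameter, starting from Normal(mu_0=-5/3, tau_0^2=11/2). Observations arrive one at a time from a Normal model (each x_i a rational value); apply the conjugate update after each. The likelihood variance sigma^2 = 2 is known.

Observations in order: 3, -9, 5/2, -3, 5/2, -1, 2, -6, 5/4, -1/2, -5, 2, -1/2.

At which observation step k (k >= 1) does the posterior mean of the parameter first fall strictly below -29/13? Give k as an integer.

obs 1: x=3 → posterior Normal(79/45, 22/15)
obs 2: x=-9 → posterior Normal(-109/39, 11/13)
obs 3: x=5/2 → posterior Normal(-271/222, 22/37)
obs 4: x=-3 → posterior Normal(-469/288, 11/24)
obs 5: x=5/2 → posterior Normal(-152/177, 22/59)
obs 6: x=-1 → posterior Normal(-37/42, 11/35)
obs 7: x=2 → posterior Normal(-119/243, 22/81)
obs 8: x=-6 → posterior Normal(-317/276, 11/46)
obs 9: x=5/4 → posterior Normal(-1103/1236, 22/103)
obs 10: x=-1/2 → posterior Normal(-1169/1368, 11/57)
obs 11: x=-5 → posterior Normal(-1829/1500, 22/125)
obs 12: x=2 → posterior Normal(-1565/1632, 11/68)
obs 13: x=-1/2 → posterior Normal(-233/252, 22/147)

k = 2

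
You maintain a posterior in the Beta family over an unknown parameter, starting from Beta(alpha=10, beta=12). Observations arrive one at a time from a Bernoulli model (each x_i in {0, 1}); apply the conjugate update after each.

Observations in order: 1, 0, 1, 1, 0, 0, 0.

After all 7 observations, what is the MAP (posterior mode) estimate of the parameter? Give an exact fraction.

4/9

obs 1: x=1 → posterior Beta(11, 12)
obs 2: x=0 → posterior Beta(11, 13)
obs 3: x=1 → posterior Beta(12, 13)
obs 4: x=1 → posterior Beta(13, 13)
obs 5: x=0 → posterior Beta(13, 14)
obs 6: x=0 → posterior Beta(13, 15)
obs 7: x=0 → posterior Beta(13, 16)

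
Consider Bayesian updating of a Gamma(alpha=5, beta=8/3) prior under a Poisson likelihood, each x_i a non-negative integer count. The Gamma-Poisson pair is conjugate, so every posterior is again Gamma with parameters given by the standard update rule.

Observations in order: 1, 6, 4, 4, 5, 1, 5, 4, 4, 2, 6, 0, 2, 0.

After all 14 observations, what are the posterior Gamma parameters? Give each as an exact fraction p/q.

obs 1: x=1 → posterior Gamma(6, 11/3)
obs 2: x=6 → posterior Gamma(12, 14/3)
obs 3: x=4 → posterior Gamma(16, 17/3)
obs 4: x=4 → posterior Gamma(20, 20/3)
obs 5: x=5 → posterior Gamma(25, 23/3)
obs 6: x=1 → posterior Gamma(26, 26/3)
obs 7: x=5 → posterior Gamma(31, 29/3)
obs 8: x=4 → posterior Gamma(35, 32/3)
obs 9: x=4 → posterior Gamma(39, 35/3)
obs 10: x=2 → posterior Gamma(41, 38/3)
obs 11: x=6 → posterior Gamma(47, 41/3)
obs 12: x=0 → posterior Gamma(47, 44/3)
obs 13: x=2 → posterior Gamma(49, 47/3)
obs 14: x=0 → posterior Gamma(49, 50/3)

alpha=49, beta=50/3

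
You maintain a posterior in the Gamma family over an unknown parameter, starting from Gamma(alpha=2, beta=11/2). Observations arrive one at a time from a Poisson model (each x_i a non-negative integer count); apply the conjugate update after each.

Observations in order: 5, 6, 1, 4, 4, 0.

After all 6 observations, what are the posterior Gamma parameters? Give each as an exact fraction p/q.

alpha=22, beta=23/2

obs 1: x=5 → posterior Gamma(7, 13/2)
obs 2: x=6 → posterior Gamma(13, 15/2)
obs 3: x=1 → posterior Gamma(14, 17/2)
obs 4: x=4 → posterior Gamma(18, 19/2)
obs 5: x=4 → posterior Gamma(22, 21/2)
obs 6: x=0 → posterior Gamma(22, 23/2)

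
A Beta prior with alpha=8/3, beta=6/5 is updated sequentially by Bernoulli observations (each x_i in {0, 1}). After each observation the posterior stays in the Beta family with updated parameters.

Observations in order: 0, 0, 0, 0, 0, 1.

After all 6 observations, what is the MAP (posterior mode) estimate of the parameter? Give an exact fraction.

obs 1: x=0 → posterior Beta(8/3, 11/5)
obs 2: x=0 → posterior Beta(8/3, 16/5)
obs 3: x=0 → posterior Beta(8/3, 21/5)
obs 4: x=0 → posterior Beta(8/3, 26/5)
obs 5: x=0 → posterior Beta(8/3, 31/5)
obs 6: x=1 → posterior Beta(11/3, 31/5)

20/59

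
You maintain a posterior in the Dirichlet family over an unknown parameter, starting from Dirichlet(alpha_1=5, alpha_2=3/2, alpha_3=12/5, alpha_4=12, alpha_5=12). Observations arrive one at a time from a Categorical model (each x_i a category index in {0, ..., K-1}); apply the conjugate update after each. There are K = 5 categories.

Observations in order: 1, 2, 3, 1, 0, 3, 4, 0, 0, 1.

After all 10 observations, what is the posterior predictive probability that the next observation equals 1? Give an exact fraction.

obs 1: x=1 → posterior Dirichlet(5, 5/2, 12/5, 12, 12)
obs 2: x=2 → posterior Dirichlet(5, 5/2, 17/5, 12, 12)
obs 3: x=3 → posterior Dirichlet(5, 5/2, 17/5, 13, 12)
obs 4: x=1 → posterior Dirichlet(5, 7/2, 17/5, 13, 12)
obs 5: x=0 → posterior Dirichlet(6, 7/2, 17/5, 13, 12)
obs 6: x=3 → posterior Dirichlet(6, 7/2, 17/5, 14, 12)
obs 7: x=4 → posterior Dirichlet(6, 7/2, 17/5, 14, 13)
obs 8: x=0 → posterior Dirichlet(7, 7/2, 17/5, 14, 13)
obs 9: x=0 → posterior Dirichlet(8, 7/2, 17/5, 14, 13)
obs 10: x=1 → posterior Dirichlet(8, 9/2, 17/5, 14, 13)

15/143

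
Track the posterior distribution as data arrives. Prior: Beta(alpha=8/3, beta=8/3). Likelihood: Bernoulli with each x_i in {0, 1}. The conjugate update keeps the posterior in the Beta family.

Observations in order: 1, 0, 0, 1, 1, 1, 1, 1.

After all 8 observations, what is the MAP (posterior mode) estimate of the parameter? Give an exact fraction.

23/34

obs 1: x=1 → posterior Beta(11/3, 8/3)
obs 2: x=0 → posterior Beta(11/3, 11/3)
obs 3: x=0 → posterior Beta(11/3, 14/3)
obs 4: x=1 → posterior Beta(14/3, 14/3)
obs 5: x=1 → posterior Beta(17/3, 14/3)
obs 6: x=1 → posterior Beta(20/3, 14/3)
obs 7: x=1 → posterior Beta(23/3, 14/3)
obs 8: x=1 → posterior Beta(26/3, 14/3)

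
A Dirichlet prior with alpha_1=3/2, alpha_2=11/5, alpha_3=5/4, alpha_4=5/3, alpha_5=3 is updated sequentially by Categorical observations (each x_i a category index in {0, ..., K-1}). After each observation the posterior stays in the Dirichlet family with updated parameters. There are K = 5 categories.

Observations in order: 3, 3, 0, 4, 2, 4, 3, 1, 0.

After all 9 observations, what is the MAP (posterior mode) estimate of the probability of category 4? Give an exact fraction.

240/817

obs 1: x=3 → posterior Dirichlet(3/2, 11/5, 5/4, 8/3, 3)
obs 2: x=3 → posterior Dirichlet(3/2, 11/5, 5/4, 11/3, 3)
obs 3: x=0 → posterior Dirichlet(5/2, 11/5, 5/4, 11/3, 3)
obs 4: x=4 → posterior Dirichlet(5/2, 11/5, 5/4, 11/3, 4)
obs 5: x=2 → posterior Dirichlet(5/2, 11/5, 9/4, 11/3, 4)
obs 6: x=4 → posterior Dirichlet(5/2, 11/5, 9/4, 11/3, 5)
obs 7: x=3 → posterior Dirichlet(5/2, 11/5, 9/4, 14/3, 5)
obs 8: x=1 → posterior Dirichlet(5/2, 16/5, 9/4, 14/3, 5)
obs 9: x=0 → posterior Dirichlet(7/2, 16/5, 9/4, 14/3, 5)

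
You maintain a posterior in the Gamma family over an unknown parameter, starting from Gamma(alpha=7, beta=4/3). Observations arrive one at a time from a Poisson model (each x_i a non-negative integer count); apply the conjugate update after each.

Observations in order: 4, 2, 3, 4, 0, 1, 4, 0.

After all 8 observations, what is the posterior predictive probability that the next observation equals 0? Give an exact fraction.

obs 1: x=4 → posterior Gamma(11, 7/3)
obs 2: x=2 → posterior Gamma(13, 10/3)
obs 3: x=3 → posterior Gamma(16, 13/3)
obs 4: x=4 → posterior Gamma(20, 16/3)
obs 5: x=0 → posterior Gamma(20, 19/3)
obs 6: x=1 → posterior Gamma(21, 22/3)
obs 7: x=4 → posterior Gamma(25, 25/3)
obs 8: x=0 → posterior Gamma(25, 28/3)

1509909033949224437981629384719597568/19232792489931358333837313998767870751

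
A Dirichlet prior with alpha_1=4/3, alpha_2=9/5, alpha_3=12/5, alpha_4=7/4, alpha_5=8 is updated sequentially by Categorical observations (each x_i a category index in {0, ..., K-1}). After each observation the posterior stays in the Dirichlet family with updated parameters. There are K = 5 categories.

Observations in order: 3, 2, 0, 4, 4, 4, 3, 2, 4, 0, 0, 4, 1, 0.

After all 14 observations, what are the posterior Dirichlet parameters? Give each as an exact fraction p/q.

obs 1: x=3 → posterior Dirichlet(4/3, 9/5, 12/5, 11/4, 8)
obs 2: x=2 → posterior Dirichlet(4/3, 9/5, 17/5, 11/4, 8)
obs 3: x=0 → posterior Dirichlet(7/3, 9/5, 17/5, 11/4, 8)
obs 4: x=4 → posterior Dirichlet(7/3, 9/5, 17/5, 11/4, 9)
obs 5: x=4 → posterior Dirichlet(7/3, 9/5, 17/5, 11/4, 10)
obs 6: x=4 → posterior Dirichlet(7/3, 9/5, 17/5, 11/4, 11)
obs 7: x=3 → posterior Dirichlet(7/3, 9/5, 17/5, 15/4, 11)
obs 8: x=2 → posterior Dirichlet(7/3, 9/5, 22/5, 15/4, 11)
obs 9: x=4 → posterior Dirichlet(7/3, 9/5, 22/5, 15/4, 12)
obs 10: x=0 → posterior Dirichlet(10/3, 9/5, 22/5, 15/4, 12)
obs 11: x=0 → posterior Dirichlet(13/3, 9/5, 22/5, 15/4, 12)
obs 12: x=4 → posterior Dirichlet(13/3, 9/5, 22/5, 15/4, 13)
obs 13: x=1 → posterior Dirichlet(13/3, 14/5, 22/5, 15/4, 13)
obs 14: x=0 → posterior Dirichlet(16/3, 14/5, 22/5, 15/4, 13)

alpha_1=16/3, alpha_2=14/5, alpha_3=22/5, alpha_4=15/4, alpha_5=13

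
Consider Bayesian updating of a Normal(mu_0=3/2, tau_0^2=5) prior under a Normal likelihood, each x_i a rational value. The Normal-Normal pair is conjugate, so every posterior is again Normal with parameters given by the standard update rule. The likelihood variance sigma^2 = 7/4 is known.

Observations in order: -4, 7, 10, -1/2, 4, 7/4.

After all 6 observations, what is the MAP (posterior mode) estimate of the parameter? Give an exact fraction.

751/254

obs 1: x=-4 → posterior Normal(-139/54, 35/27)
obs 2: x=7 → posterior Normal(3/2, 35/47)
obs 3: x=10 → posterior Normal(541/134, 35/67)
obs 4: x=-1/2 → posterior Normal(521/174, 35/87)
obs 5: x=4 → posterior Normal(681/214, 35/107)
obs 6: x=7/4 → posterior Normal(751/254, 35/127)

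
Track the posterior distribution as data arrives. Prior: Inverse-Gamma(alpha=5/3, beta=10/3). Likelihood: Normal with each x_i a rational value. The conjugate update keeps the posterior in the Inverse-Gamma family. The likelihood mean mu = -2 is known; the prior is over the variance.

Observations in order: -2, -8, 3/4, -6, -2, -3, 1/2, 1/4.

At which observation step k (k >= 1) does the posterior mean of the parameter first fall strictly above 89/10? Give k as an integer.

obs 1: x=-2 → posterior Inverse-Gamma(13/6, 10/3)
obs 2: x=-8 → posterior Inverse-Gamma(8/3, 64/3)
obs 3: x=3/4 → posterior Inverse-Gamma(19/6, 2411/96)
obs 4: x=-6 → posterior Inverse-Gamma(11/3, 3179/96)
obs 5: x=-2 → posterior Inverse-Gamma(25/6, 3179/96)
obs 6: x=-3 → posterior Inverse-Gamma(14/3, 3227/96)
obs 7: x=1/2 → posterior Inverse-Gamma(31/6, 3527/96)
obs 8: x=1/4 → posterior Inverse-Gamma(17/3, 1885/48)

k = 2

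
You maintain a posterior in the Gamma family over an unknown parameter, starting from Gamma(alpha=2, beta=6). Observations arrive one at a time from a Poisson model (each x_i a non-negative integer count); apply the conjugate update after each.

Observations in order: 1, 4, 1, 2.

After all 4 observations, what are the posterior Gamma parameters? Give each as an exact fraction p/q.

obs 1: x=1 → posterior Gamma(3, 7)
obs 2: x=4 → posterior Gamma(7, 8)
obs 3: x=1 → posterior Gamma(8, 9)
obs 4: x=2 → posterior Gamma(10, 10)

alpha=10, beta=10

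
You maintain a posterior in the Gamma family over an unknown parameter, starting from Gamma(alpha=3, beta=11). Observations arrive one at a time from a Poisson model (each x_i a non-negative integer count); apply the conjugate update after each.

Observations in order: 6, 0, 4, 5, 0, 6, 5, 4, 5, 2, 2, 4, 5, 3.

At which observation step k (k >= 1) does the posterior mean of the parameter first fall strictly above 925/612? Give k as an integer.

k = 7

obs 1: x=6 → posterior Gamma(9, 12)
obs 2: x=0 → posterior Gamma(9, 13)
obs 3: x=4 → posterior Gamma(13, 14)
obs 4: x=5 → posterior Gamma(18, 15)
obs 5: x=0 → posterior Gamma(18, 16)
obs 6: x=6 → posterior Gamma(24, 17)
obs 7: x=5 → posterior Gamma(29, 18)
obs 8: x=4 → posterior Gamma(33, 19)
obs 9: x=5 → posterior Gamma(38, 20)
obs 10: x=2 → posterior Gamma(40, 21)
obs 11: x=2 → posterior Gamma(42, 22)
obs 12: x=4 → posterior Gamma(46, 23)
obs 13: x=5 → posterior Gamma(51, 24)
obs 14: x=3 → posterior Gamma(54, 25)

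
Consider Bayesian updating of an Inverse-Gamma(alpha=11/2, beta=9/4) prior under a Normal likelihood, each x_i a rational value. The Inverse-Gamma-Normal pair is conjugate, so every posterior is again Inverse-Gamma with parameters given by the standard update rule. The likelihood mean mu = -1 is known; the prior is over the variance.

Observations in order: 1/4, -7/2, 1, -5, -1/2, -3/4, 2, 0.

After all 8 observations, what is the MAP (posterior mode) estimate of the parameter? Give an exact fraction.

341/168

obs 1: x=1/4 → posterior Inverse-Gamma(6, 97/32)
obs 2: x=-7/2 → posterior Inverse-Gamma(13/2, 197/32)
obs 3: x=1 → posterior Inverse-Gamma(7, 261/32)
obs 4: x=-5 → posterior Inverse-Gamma(15/2, 517/32)
obs 5: x=-1/2 → posterior Inverse-Gamma(8, 521/32)
obs 6: x=-3/4 → posterior Inverse-Gamma(17/2, 261/16)
obs 7: x=2 → posterior Inverse-Gamma(9, 333/16)
obs 8: x=0 → posterior Inverse-Gamma(19/2, 341/16)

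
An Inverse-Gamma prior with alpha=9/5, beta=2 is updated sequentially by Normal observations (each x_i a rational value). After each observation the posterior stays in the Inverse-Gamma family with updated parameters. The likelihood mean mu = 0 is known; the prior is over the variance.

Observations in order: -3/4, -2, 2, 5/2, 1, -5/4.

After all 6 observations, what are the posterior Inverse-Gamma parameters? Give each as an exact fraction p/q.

obs 1: x=-3/4 → posterior Inverse-Gamma(23/10, 73/32)
obs 2: x=-2 → posterior Inverse-Gamma(14/5, 137/32)
obs 3: x=2 → posterior Inverse-Gamma(33/10, 201/32)
obs 4: x=5/2 → posterior Inverse-Gamma(19/5, 301/32)
obs 5: x=1 → posterior Inverse-Gamma(43/10, 317/32)
obs 6: x=-5/4 → posterior Inverse-Gamma(24/5, 171/16)

alpha=24/5, beta=171/16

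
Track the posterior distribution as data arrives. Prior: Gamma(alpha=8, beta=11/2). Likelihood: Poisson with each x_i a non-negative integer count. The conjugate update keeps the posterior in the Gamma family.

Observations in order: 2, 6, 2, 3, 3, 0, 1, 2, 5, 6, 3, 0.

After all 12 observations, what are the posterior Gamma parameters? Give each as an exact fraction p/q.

alpha=41, beta=35/2

obs 1: x=2 → posterior Gamma(10, 13/2)
obs 2: x=6 → posterior Gamma(16, 15/2)
obs 3: x=2 → posterior Gamma(18, 17/2)
obs 4: x=3 → posterior Gamma(21, 19/2)
obs 5: x=3 → posterior Gamma(24, 21/2)
obs 6: x=0 → posterior Gamma(24, 23/2)
obs 7: x=1 → posterior Gamma(25, 25/2)
obs 8: x=2 → posterior Gamma(27, 27/2)
obs 9: x=5 → posterior Gamma(32, 29/2)
obs 10: x=6 → posterior Gamma(38, 31/2)
obs 11: x=3 → posterior Gamma(41, 33/2)
obs 12: x=0 → posterior Gamma(41, 35/2)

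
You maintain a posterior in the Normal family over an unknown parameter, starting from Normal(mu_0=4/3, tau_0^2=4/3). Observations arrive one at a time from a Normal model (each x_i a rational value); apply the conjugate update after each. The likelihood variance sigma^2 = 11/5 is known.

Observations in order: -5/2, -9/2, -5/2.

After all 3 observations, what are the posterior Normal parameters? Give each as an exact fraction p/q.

obs 1: x=-5/2 → posterior Normal(-6/53, 44/53)
obs 2: x=-9/2 → posterior Normal(-96/73, 44/73)
obs 3: x=-5/2 → posterior Normal(-146/93, 44/93)

mu_0=-146/93, tau_0^2=44/93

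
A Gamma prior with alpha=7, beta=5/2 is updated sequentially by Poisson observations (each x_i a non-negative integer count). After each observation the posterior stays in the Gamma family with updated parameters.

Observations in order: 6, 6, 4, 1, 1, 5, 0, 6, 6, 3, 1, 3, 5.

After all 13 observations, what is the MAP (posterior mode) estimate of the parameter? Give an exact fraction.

106/31

obs 1: x=6 → posterior Gamma(13, 7/2)
obs 2: x=6 → posterior Gamma(19, 9/2)
obs 3: x=4 → posterior Gamma(23, 11/2)
obs 4: x=1 → posterior Gamma(24, 13/2)
obs 5: x=1 → posterior Gamma(25, 15/2)
obs 6: x=5 → posterior Gamma(30, 17/2)
obs 7: x=0 → posterior Gamma(30, 19/2)
obs 8: x=6 → posterior Gamma(36, 21/2)
obs 9: x=6 → posterior Gamma(42, 23/2)
obs 10: x=3 → posterior Gamma(45, 25/2)
obs 11: x=1 → posterior Gamma(46, 27/2)
obs 12: x=3 → posterior Gamma(49, 29/2)
obs 13: x=5 → posterior Gamma(54, 31/2)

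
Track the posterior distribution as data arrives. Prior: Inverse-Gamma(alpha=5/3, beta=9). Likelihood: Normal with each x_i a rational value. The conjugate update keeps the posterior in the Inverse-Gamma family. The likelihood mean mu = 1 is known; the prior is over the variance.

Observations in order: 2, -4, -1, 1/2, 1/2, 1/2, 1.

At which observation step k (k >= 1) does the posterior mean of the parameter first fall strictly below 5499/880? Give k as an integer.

k = 7

obs 1: x=2 → posterior Inverse-Gamma(13/6, 19/2)
obs 2: x=-4 → posterior Inverse-Gamma(8/3, 22)
obs 3: x=-1 → posterior Inverse-Gamma(19/6, 24)
obs 4: x=1/2 → posterior Inverse-Gamma(11/3, 193/8)
obs 5: x=1/2 → posterior Inverse-Gamma(25/6, 97/4)
obs 6: x=1/2 → posterior Inverse-Gamma(14/3, 195/8)
obs 7: x=1 → posterior Inverse-Gamma(31/6, 195/8)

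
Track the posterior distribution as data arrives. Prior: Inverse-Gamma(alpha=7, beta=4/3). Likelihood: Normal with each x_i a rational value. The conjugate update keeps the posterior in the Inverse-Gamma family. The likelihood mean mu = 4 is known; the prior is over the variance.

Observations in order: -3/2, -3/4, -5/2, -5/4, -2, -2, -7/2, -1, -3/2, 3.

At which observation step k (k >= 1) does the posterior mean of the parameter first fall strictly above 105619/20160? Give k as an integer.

k = 3

obs 1: x=-3/2 → posterior Inverse-Gamma(15/2, 395/24)
obs 2: x=-3/4 → posterior Inverse-Gamma(8, 2663/96)
obs 3: x=-5/2 → posterior Inverse-Gamma(17/2, 4691/96)
obs 4: x=-5/4 → posterior Inverse-Gamma(9, 3007/48)
obs 5: x=-2 → posterior Inverse-Gamma(19/2, 3871/48)
obs 6: x=-2 → posterior Inverse-Gamma(10, 4735/48)
obs 7: x=-7/2 → posterior Inverse-Gamma(21/2, 6085/48)
obs 8: x=-1 → posterior Inverse-Gamma(11, 6685/48)
obs 9: x=-3/2 → posterior Inverse-Gamma(23/2, 7411/48)
obs 10: x=3 → posterior Inverse-Gamma(12, 7435/48)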